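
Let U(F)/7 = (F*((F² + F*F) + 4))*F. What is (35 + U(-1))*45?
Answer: 3465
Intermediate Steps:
U(F) = 7*F²*(4 + 2*F²) (U(F) = 7*((F*((F² + F*F) + 4))*F) = 7*((F*((F² + F²) + 4))*F) = 7*((F*(2*F² + 4))*F) = 7*((F*(4 + 2*F²))*F) = 7*(F²*(4 + 2*F²)) = 7*F²*(4 + 2*F²))
(35 + U(-1))*45 = (35 + 14*(-1)²*(2 + (-1)²))*45 = (35 + 14*1*(2 + 1))*45 = (35 + 14*1*3)*45 = (35 + 42)*45 = 77*45 = 3465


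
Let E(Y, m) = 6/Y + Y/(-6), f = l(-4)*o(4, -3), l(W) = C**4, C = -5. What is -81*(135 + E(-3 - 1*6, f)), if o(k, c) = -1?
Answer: -22005/2 ≈ -11003.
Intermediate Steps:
l(W) = 625 (l(W) = (-5)**4 = 625)
f = -625 (f = 625*(-1) = -625)
E(Y, m) = 6/Y - Y/6 (E(Y, m) = 6/Y + Y*(-1/6) = 6/Y - Y/6)
-81*(135 + E(-3 - 1*6, f)) = -81*(135 + (6/(-3 - 1*6) - (-3 - 1*6)/6)) = -81*(135 + (6/(-3 - 6) - (-3 - 6)/6)) = -81*(135 + (6/(-9) - 1/6*(-9))) = -81*(135 + (6*(-1/9) + 3/2)) = -81*(135 + (-2/3 + 3/2)) = -81*(135 + 5/6) = -81*815/6 = -22005/2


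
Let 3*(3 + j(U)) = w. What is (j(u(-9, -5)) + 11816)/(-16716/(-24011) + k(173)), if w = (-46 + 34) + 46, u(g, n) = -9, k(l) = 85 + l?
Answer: 851742203/18634662 ≈ 45.707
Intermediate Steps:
w = 34 (w = -12 + 46 = 34)
j(U) = 25/3 (j(U) = -3 + (1/3)*34 = -3 + 34/3 = 25/3)
(j(u(-9, -5)) + 11816)/(-16716/(-24011) + k(173)) = (25/3 + 11816)/(-16716/(-24011) + (85 + 173)) = 35473/(3*(-16716*(-1/24011) + 258)) = 35473/(3*(16716/24011 + 258)) = 35473/(3*(6211554/24011)) = (35473/3)*(24011/6211554) = 851742203/18634662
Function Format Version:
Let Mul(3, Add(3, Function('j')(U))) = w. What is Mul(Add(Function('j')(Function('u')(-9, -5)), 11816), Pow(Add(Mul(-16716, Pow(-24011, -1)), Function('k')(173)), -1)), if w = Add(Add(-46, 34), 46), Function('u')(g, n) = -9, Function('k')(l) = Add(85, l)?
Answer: Rational(851742203, 18634662) ≈ 45.707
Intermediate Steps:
w = 34 (w = Add(-12, 46) = 34)
Function('j')(U) = Rational(25, 3) (Function('j')(U) = Add(-3, Mul(Rational(1, 3), 34)) = Add(-3, Rational(34, 3)) = Rational(25, 3))
Mul(Add(Function('j')(Function('u')(-9, -5)), 11816), Pow(Add(Mul(-16716, Pow(-24011, -1)), Function('k')(173)), -1)) = Mul(Add(Rational(25, 3), 11816), Pow(Add(Mul(-16716, Pow(-24011, -1)), Add(85, 173)), -1)) = Mul(Rational(35473, 3), Pow(Add(Mul(-16716, Rational(-1, 24011)), 258), -1)) = Mul(Rational(35473, 3), Pow(Add(Rational(16716, 24011), 258), -1)) = Mul(Rational(35473, 3), Pow(Rational(6211554, 24011), -1)) = Mul(Rational(35473, 3), Rational(24011, 6211554)) = Rational(851742203, 18634662)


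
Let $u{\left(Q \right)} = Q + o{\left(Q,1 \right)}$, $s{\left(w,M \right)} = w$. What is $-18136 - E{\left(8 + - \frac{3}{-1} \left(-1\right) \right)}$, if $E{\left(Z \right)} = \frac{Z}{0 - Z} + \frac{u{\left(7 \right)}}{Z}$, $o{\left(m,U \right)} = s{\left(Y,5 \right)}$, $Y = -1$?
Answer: $- \frac{90681}{5} \approx -18136.0$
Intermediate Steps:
$o{\left(m,U \right)} = -1$
$u{\left(Q \right)} = -1 + Q$ ($u{\left(Q \right)} = Q - 1 = -1 + Q$)
$E{\left(Z \right)} = -1 + \frac{6}{Z}$ ($E{\left(Z \right)} = \frac{Z}{0 - Z} + \frac{-1 + 7}{Z} = \frac{Z}{\left(-1\right) Z} + \frac{6}{Z} = Z \left(- \frac{1}{Z}\right) + \frac{6}{Z} = -1 + \frac{6}{Z}$)
$-18136 - E{\left(8 + - \frac{3}{-1} \left(-1\right) \right)} = -18136 - \frac{6 - \left(8 + - \frac{3}{-1} \left(-1\right)\right)}{8 + - \frac{3}{-1} \left(-1\right)} = -18136 - \frac{6 - \left(8 + \left(-3\right) \left(-1\right) \left(-1\right)\right)}{8 + \left(-3\right) \left(-1\right) \left(-1\right)} = -18136 - \frac{6 - \left(8 + 3 \left(-1\right)\right)}{8 + 3 \left(-1\right)} = -18136 - \frac{6 - \left(8 - 3\right)}{8 - 3} = -18136 - \frac{6 - 5}{5} = -18136 - \frac{1}{5} \cdot 1 = -18136 - \frac{1}{5} = - \frac{90681}{5}$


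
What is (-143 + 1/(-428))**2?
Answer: 3746052025/183184 ≈ 20450.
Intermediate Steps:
(-143 + 1/(-428))**2 = (-143 - 1/428)**2 = (-61205/428)**2 = 3746052025/183184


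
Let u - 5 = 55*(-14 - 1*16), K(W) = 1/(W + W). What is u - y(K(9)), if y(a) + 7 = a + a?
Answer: -14743/9 ≈ -1638.1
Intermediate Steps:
K(W) = 1/(2*W)
y(a) = -7 + 2*a (y(a) = -7 + (a + a) = -7 + 2*a)
u = -1645 (u = 5 + 55*(-14 - 1*16) = 5 + 55*(-14 - 16) = 5 + 55*(-30) = 5 - 1650 = -1645)
u - y(K(9)) = -1645 - (-7 + 2*((½)/9)) = -1645 - (-7 + 2*((½)*(⅑))) = -1645 - (-7 + 2*(1/18)) = -1645 - (-7 + ⅑) = -1645 - 1*(-62/9) = -1645 + 62/9 = -14743/9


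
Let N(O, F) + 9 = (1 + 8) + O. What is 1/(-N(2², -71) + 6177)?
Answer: 1/6173 ≈ 0.00016200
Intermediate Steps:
N(O, F) = O (N(O, F) = -9 + ((1 + 8) + O) = -9 + (9 + O) = O)
1/(-N(2², -71) + 6177) = 1/(-1*2² + 6177) = 1/(-1*4 + 6177) = 1/(-4 + 6177) = 1/6173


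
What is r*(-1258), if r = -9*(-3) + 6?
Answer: -41514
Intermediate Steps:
r = 33 (r = 27 + 6 = 33)
r*(-1258) = 33*(-1258) = -41514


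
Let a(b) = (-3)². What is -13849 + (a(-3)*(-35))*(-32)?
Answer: -3769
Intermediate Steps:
a(b) = 9
-13849 + (a(-3)*(-35))*(-32) = -13849 + (9*(-35))*(-32) = -13849 - 315*(-32) = -13849 + 10080 = -3769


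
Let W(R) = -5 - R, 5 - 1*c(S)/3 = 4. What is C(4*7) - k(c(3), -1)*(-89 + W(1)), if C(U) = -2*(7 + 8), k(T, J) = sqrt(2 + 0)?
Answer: -30 + 95*sqrt(2) ≈ 104.35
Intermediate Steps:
c(S) = 3 (c(S) = 15 - 3*4 = 15 - 12 = 3)
k(T, J) = sqrt(2)
C(U) = -30 (C(U) = -2*15 = -30)
C(4*7) - k(c(3), -1)*(-89 + W(1)) = -30 - sqrt(2)*(-89 + (-5 - 1*1)) = -30 - sqrt(2)*(-89 + (-5 - 1)) = -30 - sqrt(2)*(-89 - 6) = -30 - sqrt(2)*(-95) = -30 - (-95)*sqrt(2) = -30 + 95*sqrt(2)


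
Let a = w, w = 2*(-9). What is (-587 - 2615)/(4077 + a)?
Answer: -3202/4059 ≈ -0.78886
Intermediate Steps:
w = -18
a = -18
(-587 - 2615)/(4077 + a) = (-587 - 2615)/(4077 - 18) = -3202/4059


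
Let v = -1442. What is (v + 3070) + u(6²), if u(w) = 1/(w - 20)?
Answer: 26049/16 ≈ 1628.1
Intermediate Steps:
u(w) = 1/(-20 + w)
(v + 3070) + u(6²) = (-1442 + 3070) + 1/(-20 + 6²) = 1628 + 1/(-20 + 36) = 1628 + 1/16 = 26049/16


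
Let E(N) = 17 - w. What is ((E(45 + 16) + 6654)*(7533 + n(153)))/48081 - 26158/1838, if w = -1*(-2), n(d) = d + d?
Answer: 15804966010/14728813 ≈ 1073.1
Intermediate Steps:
n(d) = 2*d
w = 2
E(N) = 15 (E(N) = 17 - 1*2 = 17 - 2 = 15)
((E(45 + 16) + 6654)*(7533 + n(153)))/48081 - 26158/1838 = ((15 + 6654)*(7533 + 2*153))/48081 - 26158/1838 = (6669*(7533 + 306))*(1/48081) - 26158*1/1838 = (6669*7839)*(1/48081) - 13079/919 = 52278291*(1/48081) - 13079/919 = 17426097/16027 - 13079/919 = 15804966010/14728813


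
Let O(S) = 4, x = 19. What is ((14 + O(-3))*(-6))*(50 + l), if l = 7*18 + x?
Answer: -21060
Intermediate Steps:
l = 145 (l = 7*18 + 19 = 126 + 19 = 145)
((14 + O(-3))*(-6))*(50 + l) = ((14 + 4)*(-6))*(50 + 145) = (18*(-6))*195 = -108*195 = -21060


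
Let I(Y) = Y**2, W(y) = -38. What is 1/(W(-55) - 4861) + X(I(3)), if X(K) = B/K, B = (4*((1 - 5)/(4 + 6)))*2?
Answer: -26143/73485 ≈ -0.35576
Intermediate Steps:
B = -16/5 (B = (4*(-4/10))*2 = (4*(-4*1/10))*2 = (4*(-2/5))*2 = -8/5*2 = -16/5 ≈ -3.2000)
X(K) = -16/(5*K)
1/(W(-55) - 4861) + X(I(3)) = 1/(-38 - 4861) - 16/(5*(3**2)) = 1/(-4899) - 16/5/9 = -1/4899 - 16/5*1/9 = -1/4899 - 16/45 = -26143/73485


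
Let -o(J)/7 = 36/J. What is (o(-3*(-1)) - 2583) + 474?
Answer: -2193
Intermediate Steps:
o(J) = -252/J
(o(-3*(-1)) - 2583) + 474 = (-252/((-3*(-1))) - 2583) + 474 = (-252/3 - 2583) + 474 = (-252*⅓ - 2583) + 474 = (-84 - 2583) + 474 = -2667 + 474 = -2193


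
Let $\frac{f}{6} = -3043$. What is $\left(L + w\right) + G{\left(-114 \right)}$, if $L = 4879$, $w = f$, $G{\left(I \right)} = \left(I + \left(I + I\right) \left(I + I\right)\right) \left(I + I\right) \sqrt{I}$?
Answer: $-13379 - 11826360 i \sqrt{114} \approx -13379.0 - 1.2627 \cdot 10^{8} i$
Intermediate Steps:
$f = -18258$ ($f = 6 \left(-3043\right) = -18258$)
$G{\left(I \right)} = 2 I^{\frac{3}{2}} \left(I + 4 I^{2}\right)$ ($G{\left(I \right)} = \left(I + 2 I 2 I\right) 2 I \sqrt{I} = \left(I + 4 I^{2}\right) 2 I \sqrt{I} = 2 I \left(I + 4 I^{2}\right) \sqrt{I} = 2 I^{\frac{3}{2}} \left(I + 4 I^{2}\right)$)
$w = -18258$
$\left(L + w\right) + G{\left(-114 \right)} = \left(4879 - 18258\right) + \left(-114\right)^{\frac{5}{2}} \left(2 + 8 \left(-114\right)\right) = -13379 + 12996 i \sqrt{114} \left(2 - 912\right) = -13379 + 12996 i \sqrt{114} \left(-910\right) = -13379 - 11826360 i \sqrt{114}$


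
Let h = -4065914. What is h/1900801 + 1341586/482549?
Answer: 588085275600/917229621749 ≈ 0.64115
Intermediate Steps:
h/1900801 + 1341586/482549 = -4065914/1900801 + 1341586/482549 = 588085275600/917229621749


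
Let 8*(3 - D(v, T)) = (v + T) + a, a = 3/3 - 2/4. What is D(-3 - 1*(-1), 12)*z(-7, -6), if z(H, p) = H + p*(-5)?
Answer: 621/16 ≈ 38.813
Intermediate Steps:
a = ½ (a = 3*(⅓) - 2*¼ = 1 - ½ = ½ ≈ 0.50000)
z(H, p) = H - 5*p
D(v, T) = 47/16 - T/8 - v/8 (D(v, T) = 3 - ((v + T) + ½)/8 = 3 - ((T + v) + ½)/8 = 3 - (½ + T + v)/8 = 3 + (-1/16 - T/8 - v/8) = 47/16 - T/8 - v/8)
D(-3 - 1*(-1), 12)*z(-7, -6) = (47/16 - ⅛*12 - (-3 - 1*(-1))/8)*(-7 - 5*(-6)) = (47/16 - 3/2 - (-3 + 1)/8)*(-7 + 30) = (47/16 - 3/2 - ⅛*(-2))*23 = (47/16 - 3/2 + ¼)*23 = (27/16)*23 = 621/16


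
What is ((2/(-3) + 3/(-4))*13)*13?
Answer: -2873/12 ≈ -239.42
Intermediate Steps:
((2/(-3) + 3/(-4))*13)*13 = ((2*(-⅓) + 3*(-¼))*13)*13 = ((-⅔ - ¾)*13)*13 = -17/12*13*13 = -221/12*13 = -2873/12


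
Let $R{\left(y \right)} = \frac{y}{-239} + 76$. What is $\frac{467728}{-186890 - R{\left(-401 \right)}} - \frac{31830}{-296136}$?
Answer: $- \frac{5280303393277}{2205486432900} \approx -2.3942$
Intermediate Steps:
$R{\left(y \right)} = 76 - \frac{y}{239}$ ($R{\left(y \right)} = y \left(- \frac{1}{239}\right) + 76 = - \frac{y}{239} + 76 = 76 - \frac{y}{239}$)
$\frac{467728}{-186890 - R{\left(-401 \right)}} - \frac{31830}{-296136} = \frac{467728}{-186890 - \left(76 - - \frac{401}{239}\right)} - \frac{31830}{-296136} = \frac{467728}{-186890 - \left(76 + \frac{401}{239}\right)} - - \frac{5305}{49356} = \frac{467728}{-186890 - \frac{18565}{239}} + \frac{5305}{49356} = \frac{467728}{- \frac{44685275}{239}} + \frac{5305}{49356} = 467728 \left(- \frac{239}{44685275}\right) + \frac{5305}{49356} = - \frac{111786992}{44685275} + \frac{5305}{49356} = - \frac{5280303393277}{2205486432900}$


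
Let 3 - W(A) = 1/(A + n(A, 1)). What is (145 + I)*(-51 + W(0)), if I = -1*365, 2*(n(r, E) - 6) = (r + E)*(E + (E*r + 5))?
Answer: 95260/9 ≈ 10584.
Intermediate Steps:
n(r, E) = 6 + (E + r)*(5 + E + E*r)/2 (n(r, E) = 6 + ((r + E)*(E + (E*r + 5)))/2 = 6 + ((E + r)*(E + (5 + E*r)))/2 = 6 + ((E + r)*(5 + E + E*r))/2 = 6 + (E + r)*(5 + E + E*r)/2)
I = -365
W(A) = 3 - 1/(9 + A²/2 + 9*A/2) (W(A) = 3 - 1/(A + (6 + (½)*1² + (5/2)*1 + 5*A/2 + (½)*1*A + (½)*1*A² + (½)*A*1²)) = 3 - 1/(A + (6 + (½)*1 + 5/2 + 5*A/2 + A/2 + A²/2 + (½)*A*1)) = 3 - 1/(A + (6 + ½ + 5/2 + 5*A/2 + A/2 + A²/2 + A/2)) = 3 - 1/(A + (9 + A²/2 + 7*A/2)) = 3 - 1/(9 + A²/2 + 9*A/2))
(145 + I)*(-51 + W(0)) = (145 - 365)*(-51 + (52 + 3*0² + 27*0)/(18 + 0² + 9*0)) = -220*(-51 + (52 + 3*0 + 0)/(18 + 0 + 0)) = -220*(-51 + (52 + 0 + 0)/18) = -220*(-51 + (1/18)*52) = -220*(-51 + 26/9) = -220*(-433/9) = 95260/9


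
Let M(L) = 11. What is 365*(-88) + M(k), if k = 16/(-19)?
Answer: -32109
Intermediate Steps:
k = -16/19 (k = 16*(-1/19) = -16/19 ≈ -0.84210)
365*(-88) + M(k) = 365*(-88) + 11 = -32120 + 11 = -32109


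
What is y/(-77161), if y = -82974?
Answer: 82974/77161 ≈ 1.0753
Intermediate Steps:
y/(-77161) = -82974/(-77161) = -82974*(-1/77161) = 82974/77161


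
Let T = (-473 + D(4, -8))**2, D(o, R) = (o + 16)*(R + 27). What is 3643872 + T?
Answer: 3652521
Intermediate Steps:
D(o, R) = (16 + o)*(27 + R)
T = 8649 (T = (-473 + (432 + 16*(-8) + 27*4 - 8*4))**2 = (-473 + (432 - 128 + 108 - 32))**2 = (-473 + 380)**2 = (-93)**2 = 8649)
3643872 + T = 3643872 + 8649 = 3652521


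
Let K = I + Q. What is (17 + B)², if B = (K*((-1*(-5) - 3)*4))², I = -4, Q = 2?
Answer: 74529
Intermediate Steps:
K = -2 (K = -4 + 2 = -2)
B = 256 (B = (-2*(-1*(-5) - 3)*4)² = (-2*(5 - 3)*4)² = (-4*4)² = (-2*8)² = (-16)² = 256)
(17 + B)² = (17 + 256)² = 273² = 74529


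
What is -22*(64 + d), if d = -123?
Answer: 1298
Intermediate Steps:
-22*(64 + d) = -22*(64 - 123) = -22*(-59) = 1298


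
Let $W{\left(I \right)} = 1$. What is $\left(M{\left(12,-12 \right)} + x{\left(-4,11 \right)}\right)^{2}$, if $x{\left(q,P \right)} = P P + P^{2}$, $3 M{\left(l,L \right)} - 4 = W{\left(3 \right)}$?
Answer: $\frac{534361}{9} \approx 59373.0$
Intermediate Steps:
$M{\left(l,L \right)} = \frac{5}{3}$ ($M{\left(l,L \right)} = \frac{4}{3} + \frac{1}{3} \cdot 1 = \frac{4}{3} + \frac{1}{3} = \frac{5}{3}$)
$x{\left(q,P \right)} = 2 P^{2}$ ($x{\left(q,P \right)} = P^{2} + P^{2} = 2 P^{2}$)
$\left(M{\left(12,-12 \right)} + x{\left(-4,11 \right)}\right)^{2} = \left(\frac{5}{3} + 2 \cdot 11^{2}\right)^{2} = \left(\frac{5}{3} + 2 \cdot 121\right)^{2} = \left(\frac{5}{3} + 242\right)^{2} = \left(\frac{731}{3}\right)^{2} = \frac{534361}{9}$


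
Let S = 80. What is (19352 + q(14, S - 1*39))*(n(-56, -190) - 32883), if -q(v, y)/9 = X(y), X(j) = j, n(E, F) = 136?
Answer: -621636301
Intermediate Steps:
q(v, y) = -9*y
(19352 + q(14, S - 1*39))*(n(-56, -190) - 32883) = (19352 - 9*(80 - 1*39))*(136 - 32883) = (19352 - 9*(80 - 39))*(-32747) = (19352 - 9*41)*(-32747) = (19352 - 369)*(-32747) = 18983*(-32747) = -621636301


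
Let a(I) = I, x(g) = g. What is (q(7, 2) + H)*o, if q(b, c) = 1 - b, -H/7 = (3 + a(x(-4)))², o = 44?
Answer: -572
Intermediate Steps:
H = -7 (H = -7*(3 - 4)² = -7*(-1)² = -7*1 = -7)
(q(7, 2) + H)*o = ((1 - 1*7) - 7)*44 = ((1 - 7) - 7)*44 = (-6 - 7)*44 = -13*44 = -572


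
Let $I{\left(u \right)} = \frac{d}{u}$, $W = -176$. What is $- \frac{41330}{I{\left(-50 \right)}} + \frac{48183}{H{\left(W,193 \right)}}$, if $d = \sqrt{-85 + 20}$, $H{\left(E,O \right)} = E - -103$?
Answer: $- \frac{48183}{73} - \frac{413300 i \sqrt{65}}{13} \approx -660.04 - 2.5632 \cdot 10^{5} i$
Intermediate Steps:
$H{\left(E,O \right)} = 103 + E$ ($H{\left(E,O \right)} = E + 103 = 103 + E$)
$d = i \sqrt{65}$ ($d = \sqrt{-65} = i \sqrt{65} \approx 8.0623 i$)
$I{\left(u \right)} = \frac{i \sqrt{65}}{u}$
$- \frac{41330}{I{\left(-50 \right)}} + \frac{48183}{H{\left(W,193 \right)}} = - \frac{41330}{i \sqrt{65} \frac{1}{-50}} + \frac{48183}{103 - 176} = - \frac{41330}{i \sqrt{65} \left(- \frac{1}{50}\right)} + \frac{48183}{-73} = - \frac{41330}{\left(- \frac{1}{50}\right) i \sqrt{65}} + 48183 \left(- \frac{1}{73}\right) = - 41330 \frac{10 i \sqrt{65}}{13} - \frac{48183}{73} = - \frac{413300 i \sqrt{65}}{13} - \frac{48183}{73} = - \frac{48183}{73} - \frac{413300 i \sqrt{65}}{13}$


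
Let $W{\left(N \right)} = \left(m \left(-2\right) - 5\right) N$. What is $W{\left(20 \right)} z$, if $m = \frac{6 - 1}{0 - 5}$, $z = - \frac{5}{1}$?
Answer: $300$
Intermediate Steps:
$z = -5$ ($z = \left(-5\right) 1 = -5$)
$m = -1$ ($m = \frac{5}{-5} = 5 \left(- \frac{1}{5}\right) = -1$)
$W{\left(N \right)} = - 3 N$ ($W{\left(N \right)} = \left(\left(-1\right) \left(-2\right) - 5\right) N = \left(2 - 5\right) N = - 3 N$)
$W{\left(20 \right)} z = \left(-3\right) 20 \left(-5\right) = \left(-60\right) \left(-5\right) = 300$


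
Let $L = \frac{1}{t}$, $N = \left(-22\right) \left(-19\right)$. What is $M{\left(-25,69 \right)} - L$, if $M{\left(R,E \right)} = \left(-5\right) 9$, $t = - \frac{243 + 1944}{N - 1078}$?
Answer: $- \frac{33025}{729} \approx -45.302$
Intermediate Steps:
$N = 418$
$t = \frac{729}{220}$ ($t = - \frac{243 + 1944}{418 - 1078} = - \frac{2187}{-660} = - \frac{2187 \left(-1\right)}{660} = \left(-1\right) \left(- \frac{729}{220}\right) = \frac{729}{220} \approx 3.3136$)
$M{\left(R,E \right)} = -45$
$L = \frac{220}{729}$ ($L = \frac{1}{\frac{729}{220}} = \frac{220}{729} \approx 0.30178$)
$M{\left(-25,69 \right)} - L = -45 - \frac{220}{729} = - \frac{33025}{729}$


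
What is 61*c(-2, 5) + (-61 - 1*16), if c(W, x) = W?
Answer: -199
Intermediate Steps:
61*c(-2, 5) + (-61 - 1*16) = 61*(-2) + (-61 - 1*16) = -122 + (-61 - 16) = -122 - 77 = -199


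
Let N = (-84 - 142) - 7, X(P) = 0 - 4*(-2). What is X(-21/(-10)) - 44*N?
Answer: 10260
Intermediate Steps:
X(P) = 8 (X(P) = 0 + 8 = 8)
N = -233 (N = -226 - 7 = -233)
X(-21/(-10)) - 44*N = 8 - 44*(-233) = 8 + 10252 = 10260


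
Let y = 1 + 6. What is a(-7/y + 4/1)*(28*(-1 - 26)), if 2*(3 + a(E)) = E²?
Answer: -1134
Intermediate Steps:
y = 7
a(E) = -3 + E²/2
a(-7/y + 4/1)*(28*(-1 - 26)) = (-3 + (-7/7 + 4/1)²/2)*(28*(-1 - 26)) = (-3 + (-7*⅐ + 4*1)²/2)*(28*(-27)) = (-3 + (-1 + 4)²/2)*(-756) = (-3 + (½)*3²)*(-756) = (-3 + (½)*9)*(-756) = (-3 + 9/2)*(-756) = (3/2)*(-756) = -1134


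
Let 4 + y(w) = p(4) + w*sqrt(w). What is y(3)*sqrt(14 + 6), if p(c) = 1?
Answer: -6*sqrt(5) + 6*sqrt(15) ≈ 9.8215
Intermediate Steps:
y(w) = -3 + w**(3/2) (y(w) = -4 + (1 + w*sqrt(w)) = -4 + (1 + w**(3/2)) = -3 + w**(3/2))
y(3)*sqrt(14 + 6) = (-3 + 3**(3/2))*sqrt(14 + 6) = (-3 + 3*sqrt(3))*sqrt(20) = (-3 + 3*sqrt(3))*(2*sqrt(5)) = 2*sqrt(5)*(-3 + 3*sqrt(3))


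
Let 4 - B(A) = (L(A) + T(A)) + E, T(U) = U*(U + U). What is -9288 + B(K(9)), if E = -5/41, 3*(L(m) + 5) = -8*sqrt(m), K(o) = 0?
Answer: -380434/41 ≈ -9278.9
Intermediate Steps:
L(m) = -5 - 8*sqrt(m)/3 (L(m) = -5 + (-8*sqrt(m))/3 = -5 - 8*sqrt(m)/3)
T(U) = 2*U**2 (T(U) = U*(2*U) = 2*U**2)
E = -5/41 (E = -5*1/41 = -5/41 ≈ -0.12195)
B(A) = 374/41 - 2*A**2 + 8*sqrt(A)/3 (B(A) = 4 - (((-5 - 8*sqrt(A)/3) + 2*A**2) - 5/41) = 4 - ((-5 + 2*A**2 - 8*sqrt(A)/3) - 5/41) = 4 - (-210/41 + 2*A**2 - 8*sqrt(A)/3) = 4 + (210/41 - 2*A**2 + 8*sqrt(A)/3) = 374/41 - 2*A**2 + 8*sqrt(A)/3)
-9288 + B(K(9)) = -9288 + (374/41 - 2*0**2 + 8*sqrt(0)/3) = -9288 + (374/41 - 2*0 + (8/3)*0) = -9288 + (374/41 + 0 + 0) = -9288 + 374/41 = -380434/41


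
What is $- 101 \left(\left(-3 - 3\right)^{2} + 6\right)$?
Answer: $-4242$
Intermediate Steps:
$- 101 \left(\left(-3 - 3\right)^{2} + 6\right) = - 101 \left(\left(-6\right)^{2} + 6\right) = - 101 \left(36 + 6\right) = \left(-101\right) 42 = -4242$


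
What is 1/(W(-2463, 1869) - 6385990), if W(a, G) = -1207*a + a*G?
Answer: -1/8016496 ≈ -1.2474e-7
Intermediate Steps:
W(a, G) = -1207*a + G*a
1/(W(-2463, 1869) - 6385990) = 1/(-2463*(-1207 + 1869) - 6385990) = 1/(-2463*662 - 6385990) = 1/(-1630506 - 6385990) = 1/(-8016496) = -1/8016496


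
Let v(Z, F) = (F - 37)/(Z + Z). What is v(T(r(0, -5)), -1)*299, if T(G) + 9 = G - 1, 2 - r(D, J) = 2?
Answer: 5681/10 ≈ 568.10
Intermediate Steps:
r(D, J) = 0 (r(D, J) = 2 - 1*2 = 2 - 2 = 0)
T(G) = -10 + G (T(G) = -9 + (G - 1) = -9 + (-1 + G) = -10 + G)
v(Z, F) = (-37 + F)/(2*Z) (v(Z, F) = (-37 + F)/((2*Z)) = (-37 + F)*(1/(2*Z)) = (-37 + F)/(2*Z))
v(T(r(0, -5)), -1)*299 = ((-37 - 1)/(2*(-10 + 0)))*299 = ((1/2)*(-38)/(-10))*299 = ((1/2)*(-1/10)*(-38))*299 = (19/10)*299 = 5681/10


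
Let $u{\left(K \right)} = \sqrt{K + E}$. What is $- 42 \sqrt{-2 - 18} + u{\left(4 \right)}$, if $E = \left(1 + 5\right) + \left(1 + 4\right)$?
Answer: $\sqrt{15} - 84 i \sqrt{5} \approx 3.873 - 187.83 i$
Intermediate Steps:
$E = 11$ ($E = 6 + 5 = 11$)
$u{\left(K \right)} = \sqrt{11 + K}$ ($u{\left(K \right)} = \sqrt{K + 11} = \sqrt{11 + K}$)
$- 42 \sqrt{-2 - 18} + u{\left(4 \right)} = - 42 \sqrt{-2 - 18} + \sqrt{11 + 4} = - 42 \sqrt{-20} + \sqrt{15} = - 42 \cdot 2 i \sqrt{5} + \sqrt{15} = - 84 i \sqrt{5} + \sqrt{15} = \sqrt{15} - 84 i \sqrt{5}$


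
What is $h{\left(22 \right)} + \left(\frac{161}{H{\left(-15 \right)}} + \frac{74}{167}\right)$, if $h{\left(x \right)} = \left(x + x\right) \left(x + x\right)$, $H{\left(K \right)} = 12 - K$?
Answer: $\frac{8758309}{4509} \approx 1942.4$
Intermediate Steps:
$h{\left(x \right)} = 4 x^{2}$ ($h{\left(x \right)} = 2 x 2 x = 4 x^{2}$)
$h{\left(22 \right)} + \left(\frac{161}{H{\left(-15 \right)}} + \frac{74}{167}\right) = 4 \cdot 22^{2} + \left(\frac{161}{12 - -15} + \frac{74}{167}\right) = 4 \cdot 484 + \left(\frac{161}{12 + 15} + 74 \cdot \frac{1}{167}\right) = 1936 + \left(\frac{161}{27} + \frac{74}{167}\right) = 1936 + \frac{28885}{4509} = \frac{8758309}{4509}$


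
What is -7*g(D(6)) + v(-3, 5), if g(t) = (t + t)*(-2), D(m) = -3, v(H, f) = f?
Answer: -79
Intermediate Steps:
g(t) = -4*t (g(t) = (2*t)*(-2) = -4*t)
-7*g(D(6)) + v(-3, 5) = -(-28)*(-3) + 5 = -7*12 + 5 = -84 + 5 = -79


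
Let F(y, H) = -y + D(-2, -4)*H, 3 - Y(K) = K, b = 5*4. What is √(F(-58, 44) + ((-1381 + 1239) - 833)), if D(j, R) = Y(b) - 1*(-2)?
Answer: I*√1577 ≈ 39.711*I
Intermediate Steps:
b = 20
Y(K) = 3 - K
D(j, R) = -15 (D(j, R) = (3 - 1*20) - 1*(-2) = (3 - 20) + 2 = -17 + 2 = -15)
F(y, H) = -y - 15*H
√(F(-58, 44) + ((-1381 + 1239) - 833)) = √((-1*(-58) - 15*44) + ((-1381 + 1239) - 833)) = √((58 - 660) + (-142 - 833)) = √(-602 - 975) = √(-1577) = I*√1577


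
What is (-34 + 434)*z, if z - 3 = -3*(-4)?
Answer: 6000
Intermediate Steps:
z = 15 (z = 3 - 3*(-4) = 3 + 12 = 15)
(-34 + 434)*z = (-34 + 434)*15 = 400*15 = 6000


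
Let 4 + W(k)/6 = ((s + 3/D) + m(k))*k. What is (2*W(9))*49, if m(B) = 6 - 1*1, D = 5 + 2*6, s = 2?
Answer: 605640/17 ≈ 35626.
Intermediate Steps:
D = 17 (D = 5 + 12 = 17)
m(B) = 5 (m(B) = 6 - 1 = 5)
W(k) = -24 + 732*k/17 (W(k) = -24 + 6*(((2 + 3/17) + 5)*k) = -24 + 6*((37/17 + 5)*k) = -24 + 6*(122*k/17) = -24 + 732*k/17)
(2*W(9))*49 = (2*(-24 + (732/17)*9))*49 = (2*(-24 + 6588/17))*49 = (2*(6180/17))*49 = (12360/17)*49 = 605640/17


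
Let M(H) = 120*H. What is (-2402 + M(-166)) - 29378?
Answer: -51700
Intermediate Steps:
(-2402 + M(-166)) - 29378 = (-2402 + 120*(-166)) - 29378 = (-2402 - 19920) - 29378 = -22322 - 29378 = -51700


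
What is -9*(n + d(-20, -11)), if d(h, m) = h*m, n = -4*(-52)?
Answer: -3852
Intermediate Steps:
n = 208
-9*(n + d(-20, -11)) = -9*(208 - 20*(-11)) = -9*(208 + 220) = -9*428 = -3852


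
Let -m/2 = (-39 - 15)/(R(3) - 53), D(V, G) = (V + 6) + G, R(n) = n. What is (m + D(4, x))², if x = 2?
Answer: 60516/625 ≈ 96.826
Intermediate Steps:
D(V, G) = 6 + G + V (D(V, G) = (6 + V) + G = 6 + G + V)
m = -54/25 (m = -2*(-39 - 15)/(3 - 53) = -(-108)/(-50) = -(-108)*(-1)/50 = -2*27/25 = -54/25 ≈ -2.1600)
(m + D(4, x))² = (-54/25 + (6 + 2 + 4))² = (-54/25 + 12)² = (246/25)² = 60516/625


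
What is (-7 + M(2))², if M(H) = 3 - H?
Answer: 36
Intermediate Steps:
(-7 + M(2))² = (-7 + (3 - 1*2))² = (-7 + (3 - 2))² = (-7 + 1)² = (-6)² = 36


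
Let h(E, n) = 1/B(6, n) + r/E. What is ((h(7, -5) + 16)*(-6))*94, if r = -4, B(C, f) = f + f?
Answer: -302586/35 ≈ -8645.3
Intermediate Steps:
B(C, f) = 2*f
h(E, n) = 1/(2*n) - 4/E
((h(7, -5) + 16)*(-6))*94 = ((((½)/(-5) - 4/7) + 16)*(-6))*94 = ((((½)*(-⅕) - 4*⅐) + 16)*(-6))*94 = (((-⅒ - 4/7) + 16)*(-6))*94 = ((-47/70 + 16)*(-6))*94 = ((1073/70)*(-6))*94 = -3219/35*94 = -302586/35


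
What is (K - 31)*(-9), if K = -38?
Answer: 621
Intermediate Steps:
(K - 31)*(-9) = (-38 - 31)*(-9) = -69*(-9) = 621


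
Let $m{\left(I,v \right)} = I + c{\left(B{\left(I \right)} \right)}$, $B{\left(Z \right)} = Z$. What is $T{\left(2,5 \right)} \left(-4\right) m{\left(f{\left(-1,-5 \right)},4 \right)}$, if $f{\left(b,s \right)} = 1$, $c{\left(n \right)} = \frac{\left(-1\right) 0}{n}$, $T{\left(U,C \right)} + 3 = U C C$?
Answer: $-188$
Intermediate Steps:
$T{\left(U,C \right)} = -3 + U C^{2}$ ($T{\left(U,C \right)} = -3 + U C C = -3 + C U C = -3 + U C^{2}$)
$c{\left(n \right)} = 0$ ($c{\left(n \right)} = \frac{0}{n} = 0$)
$m{\left(I,v \right)} = I$ ($m{\left(I,v \right)} = I + 0 = I$)
$T{\left(2,5 \right)} \left(-4\right) m{\left(f{\left(-1,-5 \right)},4 \right)} = \left(-3 + 2 \cdot 5^{2}\right) \left(-4\right) 1 = \left(-3 + 2 \cdot 25\right) \left(-4\right) 1 = \left(-3 + 50\right) \left(-4\right) 1 = 47 \left(-4\right) 1 = \left(-188\right) 1 = -188$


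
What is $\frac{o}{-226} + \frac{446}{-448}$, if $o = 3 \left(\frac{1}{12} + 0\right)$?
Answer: $- \frac{25227}{25312} \approx -0.99664$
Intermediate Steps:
$o = \frac{1}{4}$ ($o = 3 \left(\frac{1}{12} + 0\right) = 3 \cdot \frac{1}{12} = \frac{1}{4} \approx 0.25$)
$\frac{o}{-226} + \frac{446}{-448} = \frac{1}{4 \left(-226\right)} + \frac{446}{-448} = \frac{1}{4} \left(- \frac{1}{226}\right) + 446 \left(- \frac{1}{448}\right) = - \frac{1}{904} - \frac{223}{224} = - \frac{25227}{25312}$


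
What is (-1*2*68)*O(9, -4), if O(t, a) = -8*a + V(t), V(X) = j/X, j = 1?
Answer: -39304/9 ≈ -4367.1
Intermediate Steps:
V(X) = 1/X
O(t, a) = 1/t - 8*a (O(t, a) = -8*a + 1/t = 1/t - 8*a)
(-1*2*68)*O(9, -4) = (-1*2*68)*(1/9 - 8*(-4)) = (-2*68)*(1/9 + 32) = -136*289/9 = -39304/9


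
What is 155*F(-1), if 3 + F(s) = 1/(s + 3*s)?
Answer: -2015/4 ≈ -503.75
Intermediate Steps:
F(s) = -3 + 1/(4*s) (F(s) = -3 + 1/(s + 3*s) = -3 + 1/(4*s))
155*F(-1) = 155*(-3 + (¼)/(-1)) = 155*(-3 + (¼)*(-1)) = 155*(-3 - ¼) = 155*(-13/4) = -2015/4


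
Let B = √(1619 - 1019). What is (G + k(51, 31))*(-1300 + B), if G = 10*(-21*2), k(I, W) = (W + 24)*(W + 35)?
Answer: -4173000 + 32100*√6 ≈ -4.0944e+6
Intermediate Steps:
k(I, W) = (24 + W)*(35 + W)
G = -420 (G = 10*(-42) = -420)
B = 10*√6 (B = √600 = 10*√6 ≈ 24.495)
(G + k(51, 31))*(-1300 + B) = (-420 + (840 + 31² + 59*31))*(-1300 + 10*√6) = (-420 + (840 + 961 + 1829))*(-1300 + 10*√6) = (-420 + 3630)*(-1300 + 10*√6) = 3210*(-1300 + 10*√6) = -4173000 + 32100*√6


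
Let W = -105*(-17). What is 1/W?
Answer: 1/1785 ≈ 0.00056022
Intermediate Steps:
W = 1785
1/W = 1/1785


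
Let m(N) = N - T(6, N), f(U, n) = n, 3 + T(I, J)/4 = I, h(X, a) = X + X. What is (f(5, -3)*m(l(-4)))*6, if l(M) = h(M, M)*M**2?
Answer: 2520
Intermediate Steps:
h(X, a) = 2*X
T(I, J) = -12 + 4*I
l(M) = 2*M**3 (l(M) = (2*M)*M**2 = 2*M**3)
m(N) = -12 + N (m(N) = N - (-12 + 4*6) = N - (-12 + 24) = N - 1*12 = N - 12 = -12 + N)
(f(5, -3)*m(l(-4)))*6 = -3*(-12 + 2*(-4)**3)*6 = -3*(-12 + 2*(-64))*6 = -3*(-12 - 128)*6 = -3*(-140)*6 = 420*6 = 2520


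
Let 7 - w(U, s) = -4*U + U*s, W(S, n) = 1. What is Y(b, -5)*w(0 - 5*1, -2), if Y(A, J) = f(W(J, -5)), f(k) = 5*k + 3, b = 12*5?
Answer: -184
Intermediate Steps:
b = 60
f(k) = 3 + 5*k
Y(A, J) = 8 (Y(A, J) = 3 + 5*1 = 3 + 5 = 8)
w(U, s) = 7 + 4*U - U*s (w(U, s) = 7 - (-4*U + U*s) = 7 + (4*U - U*s) = 7 + 4*U - U*s)
Y(b, -5)*w(0 - 5*1, -2) = 8*(7 + 4*(0 - 5*1) - 1*(0 - 5*1)*(-2)) = 8*(7 + 4*(0 - 5) - 1*(0 - 5)*(-2)) = 8*(7 + 4*(-5) - 1*(-5)*(-2)) = 8*(7 - 20 - 10) = 8*(-23) = -184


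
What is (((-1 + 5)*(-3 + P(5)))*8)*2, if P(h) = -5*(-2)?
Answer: 448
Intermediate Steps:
P(h) = 10
(((-1 + 5)*(-3 + P(5)))*8)*2 = (((-1 + 5)*(-3 + 10))*8)*2 = ((4*7)*8)*2 = (28*8)*2 = 224*2 = 448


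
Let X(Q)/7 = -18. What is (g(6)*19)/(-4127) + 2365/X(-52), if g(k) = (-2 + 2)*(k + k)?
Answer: -2365/126 ≈ -18.770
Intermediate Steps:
X(Q) = -126 (X(Q) = 7*(-18) = -126)
g(k) = 0 (g(k) = 0*(2*k) = 0)
(g(6)*19)/(-4127) + 2365/X(-52) = (0*19)/(-4127) + 2365/(-126) = 0*(-1/4127) + 2365*(-1/126) = 0 - 2365/126 = -2365/126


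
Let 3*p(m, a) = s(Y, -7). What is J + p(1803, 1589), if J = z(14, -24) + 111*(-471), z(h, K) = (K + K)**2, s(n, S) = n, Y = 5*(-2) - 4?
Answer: -149945/3 ≈ -49982.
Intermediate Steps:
Y = -14 (Y = -10 - 4 = -14)
z(h, K) = 4*K**2 (z(h, K) = (2*K)**2 = 4*K**2)
J = -49977 (J = 4*(-24)**2 + 111*(-471) = 4*576 - 52281 = 2304 - 52281 = -49977)
p(m, a) = -14/3 (p(m, a) = (1/3)*(-14) = -14/3)
J + p(1803, 1589) = -49977 - 14/3 = -149945/3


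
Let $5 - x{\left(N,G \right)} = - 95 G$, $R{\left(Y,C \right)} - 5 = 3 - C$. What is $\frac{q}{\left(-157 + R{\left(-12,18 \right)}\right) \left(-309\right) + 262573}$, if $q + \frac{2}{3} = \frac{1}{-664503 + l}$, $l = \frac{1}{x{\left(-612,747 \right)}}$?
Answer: $- \frac{11789971091}{5556176394126744} \approx -2.122 \cdot 10^{-6}$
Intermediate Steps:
$R{\left(Y,C \right)} = 8 - C$ ($R{\left(Y,C \right)} = 5 - \left(-3 + C\right) = 8 - C$)
$x{\left(N,G \right)} = 5 + 95 G$ ($x{\left(N,G \right)} = 5 - - 95 G = 5 + 95 G$)
$l = \frac{1}{70970}$ ($l = \frac{1}{5 + 95 \cdot 747} = \frac{1}{5 + 70965} = \frac{1}{70970} \approx 1.409 \cdot 10^{-5}$)
$q = - \frac{94319768728}{141479333727}$ ($q = - \frac{2}{3} + \frac{1}{-664503 + \frac{1}{70970}} = - \frac{2}{3} + \frac{1}{- \frac{47159777909}{70970}} = - \frac{2}{3} - \frac{70970}{47159777909} = - \frac{94319768728}{141479333727} \approx -0.66667$)
$\frac{q}{\left(-157 + R{\left(-12,18 \right)}\right) \left(-309\right) + 262573} = - \frac{94319768728}{141479333727 \left(\left(-157 + \left(8 - 18\right)\right) \left(-309\right) + 262573\right)} = - \frac{94319768728}{141479333727 \left(\left(-157 - 10\right) \left(-309\right) + 262573\right)} = - \frac{94319768728}{141479333727 \left(\left(-167\right) \left(-309\right) + 262573\right)} = - \frac{94319768728}{141479333727 \left(51603 + 262573\right)} = - \frac{94319768728}{141479333727 \cdot 314176} = \left(- \frac{94319768728}{141479333727}\right) \frac{1}{314176} = - \frac{11789971091}{5556176394126744}$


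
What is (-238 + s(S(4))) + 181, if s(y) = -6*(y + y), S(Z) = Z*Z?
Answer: -249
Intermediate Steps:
S(Z) = Z²
s(y) = -12*y
(-238 + s(S(4))) + 181 = (-238 - 12*4²) + 181 = (-238 - 12*16) + 181 = (-238 - 192) + 181 = -430 + 181 = -249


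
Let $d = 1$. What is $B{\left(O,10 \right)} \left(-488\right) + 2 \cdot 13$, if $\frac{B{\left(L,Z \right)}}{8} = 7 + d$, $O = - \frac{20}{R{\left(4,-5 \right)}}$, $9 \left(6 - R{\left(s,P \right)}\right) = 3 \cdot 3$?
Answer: $-31206$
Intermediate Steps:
$R{\left(s,P \right)} = 5$ ($R{\left(s,P \right)} = 6 - \frac{3 \cdot 3}{9} = 6 - 1 = 5$)
$O = -4$ ($O = - \frac{20}{5} = \left(-20\right) \frac{1}{5} = -4$)
$B{\left(L,Z \right)} = 64$ ($B{\left(L,Z \right)} = 8 \left(7 + 1\right) = 8 \cdot 8 = 64$)
$B{\left(O,10 \right)} \left(-488\right) + 2 \cdot 13 = 64 \left(-488\right) + 2 \cdot 13 = -31232 + 26 = -31206$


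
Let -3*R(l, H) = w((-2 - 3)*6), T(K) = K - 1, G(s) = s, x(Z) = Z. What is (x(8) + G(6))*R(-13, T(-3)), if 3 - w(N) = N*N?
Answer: 4186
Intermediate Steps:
T(K) = -1 + K
w(N) = 3 - N² (w(N) = 3 - N*N = 3 - N²)
R(l, H) = 299 (R(l, H) = -(3 - ((-2 - 3)*6)²)/3 = -(3 - (-5*6)²)/3 = -(3 - 1*(-30)²)/3 = -(3 - 1*900)/3 = -(3 - 900)/3 = -⅓*(-897) = 299)
(x(8) + G(6))*R(-13, T(-3)) = (8 + 6)*299 = 14*299 = 4186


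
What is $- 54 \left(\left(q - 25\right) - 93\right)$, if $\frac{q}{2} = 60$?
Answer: $-108$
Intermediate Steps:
$q = 120$ ($q = 2 \cdot 60 = 120$)
$- 54 \left(\left(q - 25\right) - 93\right) = - 54 \left(\left(120 - 25\right) - 93\right) = - 54 \left(95 - 93\right) = \left(-54\right) 2 = -108$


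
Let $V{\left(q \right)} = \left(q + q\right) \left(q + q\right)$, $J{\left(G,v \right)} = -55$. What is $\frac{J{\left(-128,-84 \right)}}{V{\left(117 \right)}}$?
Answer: $- \frac{55}{54756} \approx -0.0010045$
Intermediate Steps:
$V{\left(q \right)} = 4 q^{2}$ ($V{\left(q \right)} = 2 q 2 q = 4 q^{2}$)
$\frac{J{\left(-128,-84 \right)}}{V{\left(117 \right)}} = - \frac{55}{4 \cdot 117^{2}} = - \frac{55}{4 \cdot 13689} = - \frac{55}{54756}$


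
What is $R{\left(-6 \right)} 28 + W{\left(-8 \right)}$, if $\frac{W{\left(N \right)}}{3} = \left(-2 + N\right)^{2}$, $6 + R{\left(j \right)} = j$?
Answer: $-36$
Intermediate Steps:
$R{\left(j \right)} = -6 + j$
$W{\left(N \right)} = 3 \left(-2 + N\right)^{2}$
$R{\left(-6 \right)} 28 + W{\left(-8 \right)} = \left(-6 - 6\right) 28 + 3 \left(-2 - 8\right)^{2} = \left(-12\right) 28 + 3 \left(-10\right)^{2} = -336 + 3 \cdot 100 = -336 + 300 = -36$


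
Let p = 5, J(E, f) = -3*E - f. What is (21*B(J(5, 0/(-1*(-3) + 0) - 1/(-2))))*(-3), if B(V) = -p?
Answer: 315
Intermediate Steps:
J(E, f) = -f - 3*E
B(V) = -5 (B(V) = -1*5 = -5)
(21*B(J(5, 0/(-1*(-3) + 0) - 1/(-2))))*(-3) = (21*(-5))*(-3) = -105*(-3) = 315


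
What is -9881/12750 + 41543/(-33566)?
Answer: -215334724/106991625 ≈ -2.0126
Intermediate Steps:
-9881/12750 + 41543/(-33566) = -9881*1/12750 + 41543*(-1/33566) = -9881/12750 - 41543/33566 = -215334724/106991625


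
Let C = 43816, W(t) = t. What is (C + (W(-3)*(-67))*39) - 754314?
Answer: -702659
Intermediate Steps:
(C + (W(-3)*(-67))*39) - 754314 = (43816 - 3*(-67)*39) - 754314 = (43816 + 201*39) - 754314 = (43816 + 7839) - 754314 = 51655 - 754314 = -702659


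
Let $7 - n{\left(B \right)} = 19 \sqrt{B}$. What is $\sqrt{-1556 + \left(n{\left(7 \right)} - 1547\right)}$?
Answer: $\sqrt{-3096 - 19 \sqrt{7}} \approx 56.092 i$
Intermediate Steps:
$n{\left(B \right)} = 7 - 19 \sqrt{B}$
$\sqrt{-1556 + \left(n{\left(7 \right)} - 1547\right)} = \sqrt{-1556 - \left(1540 + 19 \sqrt{7}\right)} = \sqrt{-3096 - 19 \sqrt{7}}$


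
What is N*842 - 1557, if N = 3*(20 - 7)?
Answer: 31281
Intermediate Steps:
N = 39 (N = 3*13 = 39)
N*842 - 1557 = 39*842 - 1557 = 32838 - 1557 = 31281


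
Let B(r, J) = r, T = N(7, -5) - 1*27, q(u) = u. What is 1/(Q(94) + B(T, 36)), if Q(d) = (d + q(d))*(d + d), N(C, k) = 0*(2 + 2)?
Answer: 1/35317 ≈ 2.8315e-5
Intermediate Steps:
N(C, k) = 0 (N(C, k) = 0*4 = 0)
T = -27 (T = 0 - 1*27 = 0 - 27 = -27)
Q(d) = 4*d**2 (Q(d) = (d + d)*(d + d) = (2*d)*(2*d) = 4*d**2)
1/(Q(94) + B(T, 36)) = 1/(4*94**2 - 27) = 1/(4*8836 - 27) = 1/(35344 - 27) = 1/35317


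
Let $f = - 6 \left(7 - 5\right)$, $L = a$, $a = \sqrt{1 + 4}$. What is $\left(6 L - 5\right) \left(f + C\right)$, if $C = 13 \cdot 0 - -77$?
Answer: $-325 + 390 \sqrt{5} \approx 547.07$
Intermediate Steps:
$a = \sqrt{5} \approx 2.2361$
$L = \sqrt{5} \approx 2.2361$
$C = 77$ ($C = 0 + 77 = 77$)
$f = -12$ ($f = \left(-6\right) 2 = -12$)
$\left(6 L - 5\right) \left(f + C\right) = \left(6 \sqrt{5} - 5\right) \left(-12 + 77\right) = \left(-5 + 6 \sqrt{5}\right) 65 = -325 + 390 \sqrt{5}$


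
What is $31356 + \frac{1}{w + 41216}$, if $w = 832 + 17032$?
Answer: $\frac{1852512481}{59080} \approx 31356.0$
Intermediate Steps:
$w = 17864$
$31356 + \frac{1}{w + 41216} = 31356 + \frac{1}{17864 + 41216} = 31356 + \frac{1}{59080} = \frac{1852512481}{59080}$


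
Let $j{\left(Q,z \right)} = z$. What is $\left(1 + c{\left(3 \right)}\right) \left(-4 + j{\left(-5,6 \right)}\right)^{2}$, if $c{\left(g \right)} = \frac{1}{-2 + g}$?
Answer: $8$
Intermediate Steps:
$\left(1 + c{\left(3 \right)}\right) \left(-4 + j{\left(-5,6 \right)}\right)^{2} = \left(1 + \frac{1}{-2 + 3}\right) \left(-4 + 6\right)^{2} = \left(1 + 1^{-1}\right) 2^{2} = \left(1 + 1\right) 4 = 2 \cdot 4 = 8$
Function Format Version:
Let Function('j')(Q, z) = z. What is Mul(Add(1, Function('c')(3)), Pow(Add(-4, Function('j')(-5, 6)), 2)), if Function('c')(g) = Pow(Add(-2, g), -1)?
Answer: 8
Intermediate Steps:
Mul(Add(1, Function('c')(3)), Pow(Add(-4, Function('j')(-5, 6)), 2)) = Mul(Add(1, Pow(Add(-2, 3), -1)), Pow(Add(-4, 6), 2)) = Mul(Add(1, Pow(1, -1)), Pow(2, 2)) = Mul(Add(1, 1), 4) = Mul(2, 4) = 8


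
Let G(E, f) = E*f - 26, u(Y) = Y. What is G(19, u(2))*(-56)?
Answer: -672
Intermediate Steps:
G(E, f) = -26 + E*f
G(19, u(2))*(-56) = (-26 + 19*2)*(-56) = (-26 + 38)*(-56) = 12*(-56) = -672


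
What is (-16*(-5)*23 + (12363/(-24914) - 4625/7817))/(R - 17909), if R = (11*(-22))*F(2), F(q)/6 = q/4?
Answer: -358133169099/3629217272630 ≈ -0.098680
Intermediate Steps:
F(q) = 3*q/2 (F(q) = 6*(q/4) = 3*q/2)
R = -726 (R = (11*(-22))*((3/2)*2) = -242*3 = -726)
(-16*(-5)*23 + (12363/(-24914) - 4625/7817))/(R - 17909) = (-16*(-5)*23 + (12363/(-24914) - 4625/7817))/(-726 - 17909) = (80*23 + (12363*(-1/24914) - 4625*1/7817))/(-18635) = (1840 + (-12363/24914 - 4625/7817))*(-1/18635) = (1840 - 211868821/194752738)*(-1/18635) = (358133169099/194752738)*(-1/18635) = -358133169099/3629217272630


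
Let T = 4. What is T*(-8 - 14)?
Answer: -88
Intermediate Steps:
T*(-8 - 14) = 4*(-8 - 14) = 4*(-22) = -88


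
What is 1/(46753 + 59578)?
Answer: 1/106331 ≈ 9.4046e-6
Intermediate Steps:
1/(46753 + 59578) = 1/106331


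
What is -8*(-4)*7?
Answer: 224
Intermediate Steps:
-8*(-4)*7 = 32*7 = 224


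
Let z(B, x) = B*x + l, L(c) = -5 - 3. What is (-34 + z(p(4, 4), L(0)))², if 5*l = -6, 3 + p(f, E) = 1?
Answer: 9216/25 ≈ 368.64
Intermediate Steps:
p(f, E) = -2 (p(f, E) = -3 + 1 = -2)
l = -6/5 (l = (⅕)*(-6) = -6/5 ≈ -1.2000)
L(c) = -8
z(B, x) = -6/5 + B*x (z(B, x) = B*x - 6/5 = -6/5 + B*x)
(-34 + z(p(4, 4), L(0)))² = (-34 + (-6/5 - 2*(-8)))² = (-34 + (-6/5 + 16))² = (-34 + 74/5)² = (-96/5)² = 9216/25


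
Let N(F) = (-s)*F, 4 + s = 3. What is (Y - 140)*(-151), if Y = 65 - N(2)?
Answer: 11627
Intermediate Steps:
s = -1 (s = -4 + 3 = -1)
N(F) = F (N(F) = (-1*(-1))*F = 1*F = F)
Y = 63 (Y = 65 - 1*2 = 65 - 2 = 63)
(Y - 140)*(-151) = (63 - 140)*(-151) = -77*(-151) = 11627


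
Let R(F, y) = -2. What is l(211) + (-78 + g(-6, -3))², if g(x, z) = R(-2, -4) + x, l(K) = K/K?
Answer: 7397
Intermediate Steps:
l(K) = 1
g(x, z) = -2 + x
l(211) + (-78 + g(-6, -3))² = 1 + (-78 + (-2 - 6))² = 1 + (-78 - 8)² = 1 + (-86)² = 1 + 7396 = 7397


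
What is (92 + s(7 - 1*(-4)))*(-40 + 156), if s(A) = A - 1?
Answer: 11832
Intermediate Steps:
s(A) = -1 + A
(92 + s(7 - 1*(-4)))*(-40 + 156) = (92 + (-1 + (7 - 1*(-4))))*(-40 + 156) = (92 + (-1 + (7 + 4)))*116 = (92 + (-1 + 11))*116 = (92 + 10)*116 = 102*116 = 11832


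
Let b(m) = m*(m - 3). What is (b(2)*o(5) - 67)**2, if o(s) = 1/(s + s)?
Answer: 112896/25 ≈ 4515.8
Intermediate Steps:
o(s) = 1/(2*s)
b(m) = m*(-3 + m)
(b(2)*o(5) - 67)**2 = ((2*(-3 + 2))*((1/2)/5) - 67)**2 = ((2*(-1))*((1/2)*(1/5)) - 67)**2 = (-2*1/10 - 67)**2 = (-1/5 - 67)**2 = (-336/5)**2 = 112896/25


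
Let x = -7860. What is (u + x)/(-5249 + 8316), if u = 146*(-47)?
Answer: -14722/3067 ≈ -4.8001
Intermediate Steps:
u = -6862
(u + x)/(-5249 + 8316) = (-6862 - 7860)/(-5249 + 8316) = -14722/3067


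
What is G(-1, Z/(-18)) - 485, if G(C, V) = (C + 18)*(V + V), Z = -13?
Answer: -4144/9 ≈ -460.44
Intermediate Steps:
G(C, V) = 2*V*(18 + C) (G(C, V) = (18 + C)*(2*V) = 2*V*(18 + C))
G(-1, Z/(-18)) - 485 = 2*(-13/(-18))*(18 - 1) - 485 = 2*(-13*(-1/18))*17 - 485 = 2*(13/18)*17 - 485 = 221/9 - 485 = -4144/9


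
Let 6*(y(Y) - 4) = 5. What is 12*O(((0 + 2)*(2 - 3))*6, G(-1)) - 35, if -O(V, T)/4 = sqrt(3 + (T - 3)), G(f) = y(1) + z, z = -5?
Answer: -35 - 8*I*sqrt(6) ≈ -35.0 - 19.596*I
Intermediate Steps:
y(Y) = 29/6 (y(Y) = 4 + (1/6)*5 = 4 + 5/6 = 29/6)
G(f) = -1/6 (G(f) = 29/6 - 5 = -1/6)
O(V, T) = -4*sqrt(T) (O(V, T) = -4*sqrt(3 + (T - 3)) = -4*sqrt(3 + (-3 + T)) = -4*sqrt(T))
12*O(((0 + 2)*(2 - 3))*6, G(-1)) - 35 = 12*(-2*I*sqrt(6)/3) - 35 = -8*I*sqrt(6) - 35 = -35 - 8*I*sqrt(6)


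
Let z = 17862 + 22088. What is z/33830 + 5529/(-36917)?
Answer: 398696/386657 ≈ 1.0311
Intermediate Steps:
z = 39950
z/33830 + 5529/(-36917) = 39950/33830 + 5529/(-36917) = 39950*(1/33830) + 5529*(-1/36917) = 235/199 - 291/1943 = 398696/386657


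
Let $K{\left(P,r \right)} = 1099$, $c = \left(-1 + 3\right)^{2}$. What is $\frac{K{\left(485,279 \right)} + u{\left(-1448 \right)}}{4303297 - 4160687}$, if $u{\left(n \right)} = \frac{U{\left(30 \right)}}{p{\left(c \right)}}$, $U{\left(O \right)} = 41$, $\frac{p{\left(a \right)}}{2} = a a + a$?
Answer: $\frac{44001}{5704400} \approx 0.0077135$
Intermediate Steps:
$c = 4$ ($c = 2^{2} = 4$)
$p{\left(a \right)} = 2 a + 2 a^{2}$ ($p{\left(a \right)} = 2 \left(a a + a\right) = 2 \left(a^{2} + a\right) = 2 \left(a + a^{2}\right) = 2 a + 2 a^{2}$)
$u{\left(n \right)} = \frac{41}{40}$ ($u{\left(n \right)} = \frac{41}{2 \cdot 4 \left(1 + 4\right)} = \frac{41}{2 \cdot 4 \cdot 5} = \frac{41}{40}$)
$\frac{K{\left(485,279 \right)} + u{\left(-1448 \right)}}{4303297 - 4160687} = \frac{1099 + \frac{41}{40}}{4303297 - 4160687} = \frac{44001}{40 \cdot 142610} = \frac{44001}{40} \cdot \frac{1}{142610} = \frac{44001}{5704400}$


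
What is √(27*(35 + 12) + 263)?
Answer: 2*√383 ≈ 39.141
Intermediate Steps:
√(27*(35 + 12) + 263) = √(27*47 + 263) = √(1269 + 263) = √1532 = 2*√383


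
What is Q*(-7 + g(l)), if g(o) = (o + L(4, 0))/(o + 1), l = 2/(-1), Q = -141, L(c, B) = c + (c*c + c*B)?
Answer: 3525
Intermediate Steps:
L(c, B) = c + c² + B*c (L(c, B) = c + (c² + B*c) = c + c² + B*c)
l = -2 (l = 2*(-1) = -2)
g(o) = (20 + o)/(1 + o) (g(o) = (o + 4*(1 + 0 + 4))/(o + 1) = (o + 4*5)/(1 + o) = (o + 20)/(1 + o) = (20 + o)/(1 + o))
Q*(-7 + g(l)) = -141*(-7 + (20 - 2)/(1 - 2)) = -141*(-7 + 18/(-1)) = -141*(-7 - 1*18) = -141*(-7 - 18) = -141*(-25) = 3525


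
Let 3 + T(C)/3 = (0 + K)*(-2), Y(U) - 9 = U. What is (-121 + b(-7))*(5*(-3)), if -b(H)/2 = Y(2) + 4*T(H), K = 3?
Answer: -1095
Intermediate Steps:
Y(U) = 9 + U
T(C) = -27 (T(C) = -9 + 3*((0 + 3)*(-2)) = -9 + 3*(3*(-2)) = -9 + 3*(-6) = -9 - 18 = -27)
b(H) = 194 (b(H) = -2*((9 + 2) + 4*(-27)) = -2*(11 - 108) = -2*(-97) = 194)
(-121 + b(-7))*(5*(-3)) = (-121 + 194)*(5*(-3)) = 73*(-15) = -1095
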